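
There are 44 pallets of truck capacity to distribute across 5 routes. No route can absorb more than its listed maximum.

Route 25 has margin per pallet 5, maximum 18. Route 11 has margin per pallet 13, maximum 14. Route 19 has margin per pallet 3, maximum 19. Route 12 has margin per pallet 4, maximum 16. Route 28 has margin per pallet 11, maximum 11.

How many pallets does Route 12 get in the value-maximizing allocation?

1

Highest margin per pallet first: Route 11 13 > Route 28 11 > Route 25 5 > Route 12 4 > Route 19 3.
Route 11 takes 14 to reach its cap of 14 → 30 left.
Give Route 28 11 to hit its cap of 11 → 19 left.
Route 25 takes 18 to reach its cap of 18 → 1 left.
Only 1 left; Route 12 takes them to reach 1.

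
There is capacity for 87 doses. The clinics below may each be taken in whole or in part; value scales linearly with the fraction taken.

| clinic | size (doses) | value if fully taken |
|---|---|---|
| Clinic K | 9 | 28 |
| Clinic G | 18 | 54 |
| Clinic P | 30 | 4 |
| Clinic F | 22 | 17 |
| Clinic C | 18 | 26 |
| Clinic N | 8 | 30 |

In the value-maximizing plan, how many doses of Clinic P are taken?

12

Best value per unit of size first: Clinic N 30/8≈3.75, Clinic K 28/9≈3.11, Clinic G 54/18≈3, Clinic C 26/18≈1.44, Clinic F 17/22≈0.773, Clinic P 4/30≈0.133.
Clinic N: take in full, 8 doses for value 30 — 79 left.
All 9 doses of Clinic K fit (value 28) — 70 remain.
Take all of Clinic G (18 doses, value 54) — 52 doses left.
All 18 doses of Clinic C fit (value 26) — 34 remain.
All 22 doses of Clinic F fit (value 17) — 12 remain.
12 doses left: a 12/30 share of Clinic P gives 4×12/30 = 1.6.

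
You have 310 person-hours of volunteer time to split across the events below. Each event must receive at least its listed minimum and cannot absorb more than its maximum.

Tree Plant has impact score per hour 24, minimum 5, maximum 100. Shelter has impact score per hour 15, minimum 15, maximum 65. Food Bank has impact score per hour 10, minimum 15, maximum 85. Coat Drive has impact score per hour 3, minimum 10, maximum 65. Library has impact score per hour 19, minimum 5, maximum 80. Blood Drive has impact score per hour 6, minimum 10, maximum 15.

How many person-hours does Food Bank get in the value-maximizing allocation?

45

Meeting every minimum uses 5+15+15+10+5+10 = 60 person-hours, leaving 250.
Highest impact score per hour first: Tree Plant 24 > Library 19 > Shelter 15 > Food Bank 10 > Blood Drive 6 > Coat Drive 3.
Tree Plant: +95 to 100 (cap) — 155 left.
Library: +75 to 80 (cap) — 80 left.
Shelter: +50 to 65 (cap) — 30 left.
Only 30 left; Food Bank takes them to reach 45.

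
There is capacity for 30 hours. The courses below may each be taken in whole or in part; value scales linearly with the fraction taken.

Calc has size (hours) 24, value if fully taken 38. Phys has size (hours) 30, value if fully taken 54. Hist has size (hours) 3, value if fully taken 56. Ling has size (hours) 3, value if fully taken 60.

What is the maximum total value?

Sort by value density: Ling 60/3≈20, Hist 56/3≈18.7, Phys 54/30≈1.8, Calc 38/24≈1.58.
Ling: take in full, 3 hours for value 60 ; 27 left.
Take all of Hist (3 hours, value 56) ; 24 hours left.
Fill the last 24 hours with part of Phys: 24/30 of it earns 43.2.
Total value = 159.2.

159.2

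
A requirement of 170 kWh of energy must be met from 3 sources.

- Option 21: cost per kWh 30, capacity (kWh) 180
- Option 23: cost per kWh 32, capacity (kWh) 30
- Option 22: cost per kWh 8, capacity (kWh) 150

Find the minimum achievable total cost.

1800

Fill from the cheapest source first.
Take 150 from Option 22 at 8 — need 20 more.
Option 21 (30): take the remaining 20 — done.
Option 23: unused.
Cost = 150×8 + 20×30 = 1800.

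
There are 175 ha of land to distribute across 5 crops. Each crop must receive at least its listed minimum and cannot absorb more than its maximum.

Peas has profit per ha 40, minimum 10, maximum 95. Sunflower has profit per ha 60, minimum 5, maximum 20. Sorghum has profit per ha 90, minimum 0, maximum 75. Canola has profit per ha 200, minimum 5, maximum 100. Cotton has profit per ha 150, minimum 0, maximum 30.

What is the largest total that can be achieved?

27900

Meeting every minimum uses 10+5+0+5+0 = 20 ha, leaving 155.
Highest profit per ha first: Canola 200 > Cotton 150 > Sorghum 90 > Sunflower 60 > Peas 40.
Canola: +95 to 100 (cap) ; 60 left.
Cotton takes 30 more to reach its cap of 30 ; 30 left.
Only 30 left; Sorghum takes them to reach 30.
Total = 40×10 + 60×5 + 90×30 + 200×100 + 150×30 = 27900.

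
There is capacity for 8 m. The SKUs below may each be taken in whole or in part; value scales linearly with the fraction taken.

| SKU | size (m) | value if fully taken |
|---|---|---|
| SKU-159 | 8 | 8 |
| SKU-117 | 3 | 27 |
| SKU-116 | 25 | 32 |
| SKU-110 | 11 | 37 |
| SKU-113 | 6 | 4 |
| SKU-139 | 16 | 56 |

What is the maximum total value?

Sort by value density: SKU-117 27/3≈9, SKU-139 56/16≈3.5, SKU-110 37/11≈3.36, SKU-116 32/25≈1.28, SKU-159 8/8≈1, SKU-113 4/6≈0.667.
Take all of SKU-117 (3 m, value 27) ; 5 m left.
5 m left: a 5/16 share of SKU-139 gives 56×5/16 = 17.5.
Total value = 44.5.

44.5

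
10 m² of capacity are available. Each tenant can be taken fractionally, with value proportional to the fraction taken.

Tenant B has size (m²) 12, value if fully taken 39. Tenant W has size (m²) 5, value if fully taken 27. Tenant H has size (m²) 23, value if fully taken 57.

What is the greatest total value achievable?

Sort by value density: Tenant W 27/5≈5.4, Tenant B 39/12≈3.25, Tenant H 57/23≈2.48.
All 5 m² of Tenant W fit (value 27) → 5 remain.
Only 5 m² remain; take 5/12 of Tenant B for value 39×5/12 = 16.25.
Total value = 43.25.

43.25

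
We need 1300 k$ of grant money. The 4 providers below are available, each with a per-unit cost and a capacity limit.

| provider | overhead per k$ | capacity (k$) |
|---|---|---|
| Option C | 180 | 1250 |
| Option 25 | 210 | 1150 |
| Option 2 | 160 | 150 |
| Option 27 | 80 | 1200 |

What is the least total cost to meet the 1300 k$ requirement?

Cheapest first:
Option 27 at 80: take all 1200 k$ ; 100 still needed.
Take 100 from Option 2 at 160 to finish.
Option C, Option 25: unused.
Cost = 1200×80 + 100×160 = 112000.

112000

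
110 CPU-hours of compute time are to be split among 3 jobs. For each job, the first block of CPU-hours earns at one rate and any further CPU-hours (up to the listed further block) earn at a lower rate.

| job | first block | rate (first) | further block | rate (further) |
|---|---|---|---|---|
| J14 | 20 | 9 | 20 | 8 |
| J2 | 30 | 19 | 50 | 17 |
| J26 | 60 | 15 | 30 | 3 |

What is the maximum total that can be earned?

Treat each block as its own option and order by rate: J2/first 19 > J2/second 17 > J26/first 15 > J14/first 9 > J14/second 8 > J26/second 3.
J2/first (19): +30 ; 80 left.
J2 second at 17: fill all 50 ; 30 left.
30 remain; put them into J26 first at 15.
Total = 19×30 + 17×50 + 15×30 = 1870.

1870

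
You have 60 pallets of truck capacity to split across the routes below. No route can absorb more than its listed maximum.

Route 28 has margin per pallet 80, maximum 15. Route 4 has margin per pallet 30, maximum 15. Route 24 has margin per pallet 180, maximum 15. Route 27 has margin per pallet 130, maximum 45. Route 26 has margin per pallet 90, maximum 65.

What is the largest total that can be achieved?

Order the routes by margin per pallet: Route 24 180 > Route 27 130 > Route 26 90 > Route 28 80 > Route 4 30.
Route 24: +15 to 15 (cap) → 45 left.
Route 27 takes 45 to reach its cap of 45 → 0 left.
Total = 180×15 + 130×45 = 8550.

8550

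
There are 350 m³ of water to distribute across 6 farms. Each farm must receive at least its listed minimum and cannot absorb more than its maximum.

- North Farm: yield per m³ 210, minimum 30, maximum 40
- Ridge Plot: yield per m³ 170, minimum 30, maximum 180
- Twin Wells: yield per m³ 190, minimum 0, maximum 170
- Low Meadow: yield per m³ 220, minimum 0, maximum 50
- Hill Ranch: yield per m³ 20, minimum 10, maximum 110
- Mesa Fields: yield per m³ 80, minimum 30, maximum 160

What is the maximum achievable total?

Meeting every minimum uses 30+30+0+0+10+30 = 100 m³, leaving 250.
Rank by yield per m³: Low Meadow 220 > North Farm 210 > Twin Wells 190 > Ridge Plot 170 > Mesa Fields 80 > Hill Ranch 20.
Low Meadow takes 50 more to reach its cap of 50 — 200 left.
Give North Farm 10 more to hit its cap of 40 — 190 left.
Twin Wells takes 170 more to reach its cap of 170 — 20 left.
Ridge Plot: +20 (room for 150) → 50. Pool exhausted.
Total = 210×40 + 170×50 + 190×170 + 220×50 + 20×10 + 80×30 = 62800.

62800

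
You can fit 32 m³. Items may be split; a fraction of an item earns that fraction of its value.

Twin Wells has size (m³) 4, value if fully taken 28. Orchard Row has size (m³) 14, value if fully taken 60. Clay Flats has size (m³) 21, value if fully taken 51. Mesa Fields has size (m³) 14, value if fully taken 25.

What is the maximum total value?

Best value per unit of size first: Twin Wells 28/4≈7, Orchard Row 60/14≈4.29, Clay Flats 51/21≈2.43, Mesa Fields 25/14≈1.79.
All 4 m³ of Twin Wells fit (value 28) ; 28 remain.
All 14 m³ of Orchard Row fit (value 60) ; 14 remain.
Only 14 m³ remain; take 14/21 of Clay Flats for value 51×14/21 = 34.
Total value = 122.

122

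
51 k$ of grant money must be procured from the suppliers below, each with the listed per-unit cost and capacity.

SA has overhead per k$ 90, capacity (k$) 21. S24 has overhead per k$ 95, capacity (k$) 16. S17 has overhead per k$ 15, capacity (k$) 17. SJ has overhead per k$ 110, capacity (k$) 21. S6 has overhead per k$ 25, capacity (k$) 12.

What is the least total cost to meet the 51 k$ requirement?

2540

Fill from the cheapest supplier first.
S17 at 15: take all 17 k$ ; 34 still needed.
Take 12 from S6 at 25 ; need 22 more.
SA (90): use full 21 ; 1 k$ to go.
S24 at 95: take 1 of its 16 ; requirement met.
SJ: unused.
Cost = 17×15 + 12×25 + 21×90 + 1×95 = 2540.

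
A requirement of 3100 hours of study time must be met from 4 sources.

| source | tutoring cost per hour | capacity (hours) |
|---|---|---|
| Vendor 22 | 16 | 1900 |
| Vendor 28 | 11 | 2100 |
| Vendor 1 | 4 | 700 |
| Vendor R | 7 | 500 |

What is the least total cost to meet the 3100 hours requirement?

27200

Cheapest first:
Take 700 from Vendor 1 at 4 — need 2400 more.
Vendor R at 7: take all 500 hours — 1900 still needed.
Take 1900 from Vendor 28 at 11 to finish.
Vendor 22: unused.
Cost = 700×4 + 500×7 + 1900×11 = 27200.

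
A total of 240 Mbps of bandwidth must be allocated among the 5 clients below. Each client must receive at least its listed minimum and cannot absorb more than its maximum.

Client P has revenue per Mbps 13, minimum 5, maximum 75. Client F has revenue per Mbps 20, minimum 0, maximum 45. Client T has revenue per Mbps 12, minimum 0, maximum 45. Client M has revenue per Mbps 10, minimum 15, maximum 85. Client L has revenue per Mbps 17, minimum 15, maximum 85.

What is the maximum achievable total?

3710

Meeting every minimum uses 5+0+0+15+15 = 35 Mbps, leaving 205.
Rank by revenue per Mbps: Client F 20 > Client L 17 > Client P 13 > Client T 12 > Client M 10.
Client F takes 45 more to reach its cap of 45 ; 160 left.
Client L takes 70 more to reach its cap of 85 ; 90 left.
Give Client P 70 more to hit its cap of 75 ; 20 left.
Client T has room for 45 more but only 20 remain, so it gets 20.
Total = 13×75 + 20×45 + 12×20 + 10×15 + 17×85 = 3710.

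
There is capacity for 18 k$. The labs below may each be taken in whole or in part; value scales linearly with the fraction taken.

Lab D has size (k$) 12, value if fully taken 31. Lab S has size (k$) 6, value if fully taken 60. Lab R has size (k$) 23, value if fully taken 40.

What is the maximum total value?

Sort by value density: Lab S 60/6≈10, Lab D 31/12≈2.58, Lab R 40/23≈1.74.
Take all of Lab S (6 k$, value 60) → 12 k$ left.
Lab D: take in full, 12 k$ for value 31 → 0 left.
Total value = 91.

91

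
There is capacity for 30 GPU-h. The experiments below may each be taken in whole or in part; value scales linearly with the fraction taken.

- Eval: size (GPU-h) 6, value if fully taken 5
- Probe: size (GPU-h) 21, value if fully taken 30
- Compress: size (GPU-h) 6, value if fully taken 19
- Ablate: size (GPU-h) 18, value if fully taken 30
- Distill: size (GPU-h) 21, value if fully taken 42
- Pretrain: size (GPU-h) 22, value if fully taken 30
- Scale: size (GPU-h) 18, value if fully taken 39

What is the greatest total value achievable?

70

Rank by value-to-size ratio: Compress 19/6≈3.17, Scale 39/18≈2.17, Distill 42/21≈2, Ablate 30/18≈1.67, Probe 30/21≈1.43, Pretrain 30/22≈1.36, Eval 5/6≈0.833.
All 6 GPU-h of Compress fit (value 19) → 24 remain.
All 18 GPU-h of Scale fit (value 39) → 6 remain.
Only 6 GPU-h remain; take 6/21 of Distill for value 42×6/21 = 12.
Total value = 70.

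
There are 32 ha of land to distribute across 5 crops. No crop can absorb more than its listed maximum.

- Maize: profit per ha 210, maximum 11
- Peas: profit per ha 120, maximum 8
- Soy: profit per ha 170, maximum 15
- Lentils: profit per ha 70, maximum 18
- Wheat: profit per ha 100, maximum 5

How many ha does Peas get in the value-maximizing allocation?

Rank by profit per ha: Maize 210 > Soy 170 > Peas 120 > Wheat 100 > Lentils 70.
Give Maize 11 to hit its cap of 11 — 21 left.
Soy: +15 to 15 (cap) — 6 left.
Peas: +6 (room for 8) → 6. Pool exhausted.

6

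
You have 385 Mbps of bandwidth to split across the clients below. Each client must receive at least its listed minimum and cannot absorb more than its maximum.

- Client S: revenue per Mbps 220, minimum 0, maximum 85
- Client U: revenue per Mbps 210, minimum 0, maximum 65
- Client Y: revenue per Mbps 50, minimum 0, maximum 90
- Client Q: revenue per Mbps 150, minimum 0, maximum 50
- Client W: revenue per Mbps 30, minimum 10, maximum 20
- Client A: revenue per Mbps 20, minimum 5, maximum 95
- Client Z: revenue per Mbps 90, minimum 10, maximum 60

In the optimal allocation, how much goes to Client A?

15

Meeting every minimum uses 0+0+0+0+10+5+10 = 25 Mbps, leaving 360.
Order the clients by revenue per Mbps: Client S 220 > Client U 210 > Client Q 150 > Client Z 90 > Client Y 50 > Client W 30 > Client A 20.
Give Client S 85 more to hit its cap of 85 ; 275 left.
Client U: +65 to 65 (cap) ; 210 left.
Client Q: +50 to 50 (cap) ; 160 left.
Give Client Z 50 more to hit its cap of 60 ; 110 left.
Client Y takes 90 more to reach its cap of 90 ; 20 left.
Give Client W 10 more to hit its cap of 20 ; 10 left.
Only 10 left; Client A takes them to reach 15.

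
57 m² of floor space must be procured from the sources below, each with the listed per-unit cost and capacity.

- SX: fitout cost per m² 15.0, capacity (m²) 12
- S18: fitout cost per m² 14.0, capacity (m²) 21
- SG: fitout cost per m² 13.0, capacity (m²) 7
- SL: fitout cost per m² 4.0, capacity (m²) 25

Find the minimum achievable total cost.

545

Fill from the cheapest source first.
SL at 4.0: take all 25 m² → 32 still needed.
SG (13.0): use full 7 → 25 m² to go.
S18 at 14.0: take all 21 m² → 4 still needed.
SX (15.0): take the remaining 4 → done.
Cost = 25×4.0 + 7×13.0 + 21×14.0 + 4×15.0 = 545.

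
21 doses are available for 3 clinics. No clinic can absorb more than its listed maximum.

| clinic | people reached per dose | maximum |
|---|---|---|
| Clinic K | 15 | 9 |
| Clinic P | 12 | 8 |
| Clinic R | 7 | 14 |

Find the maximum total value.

Order the clinics by people reached per dose: Clinic K 15 > Clinic P 12 > Clinic R 7.
Give Clinic K 9 to hit its cap of 9 → 12 left.
Give Clinic P 8 to hit its cap of 8 → 4 left.
Clinic R has room for 14 but only 4 remain, so it gets 4.
Total = 15×9 + 12×8 + 7×4 = 259.

259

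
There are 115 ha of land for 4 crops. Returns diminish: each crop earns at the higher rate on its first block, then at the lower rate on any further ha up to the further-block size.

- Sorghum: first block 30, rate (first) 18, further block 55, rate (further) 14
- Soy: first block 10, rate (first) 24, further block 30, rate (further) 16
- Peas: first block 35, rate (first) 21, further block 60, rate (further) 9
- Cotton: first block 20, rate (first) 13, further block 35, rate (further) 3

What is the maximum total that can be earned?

Treat each block as its own option and order by rate: Soy/tier1 24 > Peas/tier1 21 > Sorghum/tier1 18 > Soy/tier2 16 > Sorghum/tier2 14 > Cotton/tier1 13 > Peas/tier2 9 > Cotton/tier2 3.
Soy/tier1 (24): +10 ; 105 left.
Fill Peas tier1 block (35 at 21) ; 70 left.
Fill Sorghum tier1 block (30 at 18) ; 40 left.
Soy/tier2 (16): +30 ; 10 left.
Sorghum tier2 at 14: only 10 left, fill 10.
Total = 24×10 + 21×35 + 18×30 + 16×30 + 14×10 = 2135.

2135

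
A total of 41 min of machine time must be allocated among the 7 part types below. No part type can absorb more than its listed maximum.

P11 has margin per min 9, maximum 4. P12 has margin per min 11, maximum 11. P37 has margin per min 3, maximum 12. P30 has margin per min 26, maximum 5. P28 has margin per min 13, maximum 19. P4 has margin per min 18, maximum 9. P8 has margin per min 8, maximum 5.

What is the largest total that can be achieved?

Highest margin per min first: P30 26 > P4 18 > P28 13 > P12 11 > P11 9 > P8 8 > P37 3.
P30: +5 to 5 (cap) — 36 left.
P4: +9 to 9 (cap) — 27 left.
P28 takes 19 to reach its cap of 19 — 8 left.
Only 8 left; P12 takes them to reach 8.
Total = 11×8 + 26×5 + 13×19 + 18×9 = 627.

627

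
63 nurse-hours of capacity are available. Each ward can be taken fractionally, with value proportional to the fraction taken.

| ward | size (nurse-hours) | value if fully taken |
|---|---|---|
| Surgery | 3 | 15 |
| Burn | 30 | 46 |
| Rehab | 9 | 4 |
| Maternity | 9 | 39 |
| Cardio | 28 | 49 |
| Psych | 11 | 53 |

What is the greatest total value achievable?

Rank by value-to-size ratio: Surgery 15/3≈5, Psych 53/11≈4.82, Maternity 39/9≈4.33, Cardio 49/28≈1.75, Burn 46/30≈1.53, Rehab 4/9≈0.444.
Surgery: take in full, 3 nurse-hours for value 15 ; 60 left.
Psych: take in full, 11 nurse-hours for value 53 ; 49 left.
Take all of Maternity (9 nurse-hours, value 39) ; 40 nurse-hours left.
All 28 nurse-hours of Cardio fit (value 49) ; 12 remain.
Only 12 nurse-hours remain; take 12/30 of Burn for value 46×12/30 = 18.4.
Total value = 174.4.

174.4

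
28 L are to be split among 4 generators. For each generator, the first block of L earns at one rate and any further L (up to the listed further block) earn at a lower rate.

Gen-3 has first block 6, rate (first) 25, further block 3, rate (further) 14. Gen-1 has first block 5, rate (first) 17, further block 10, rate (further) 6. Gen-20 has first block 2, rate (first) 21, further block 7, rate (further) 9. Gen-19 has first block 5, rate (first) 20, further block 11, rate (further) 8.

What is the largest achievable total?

482

Rank every tier by rate: Gen-3/first 25 > Gen-20/first 21 > Gen-19/first 20 > Gen-1/first 17 > Gen-3/second 14 > Gen-20/second 9 > Gen-19/second 8 > Gen-1/second 6.
Fill Gen-3 first block (6 at 25) ; 22 left.
Fill Gen-20 first block (2 at 21) ; 20 left.
Gen-19 first at 20: fill all 5 ; 15 left.
Fill Gen-1 first block (5 at 17) ; 10 left.
Fill Gen-3 second block (3 at 14) ; 7 left.
Fill Gen-20 second block (7 at 9) ; 0 left.
Total = 25×6 + 21×2 + 20×5 + 17×5 + 14×3 + 9×7 = 482.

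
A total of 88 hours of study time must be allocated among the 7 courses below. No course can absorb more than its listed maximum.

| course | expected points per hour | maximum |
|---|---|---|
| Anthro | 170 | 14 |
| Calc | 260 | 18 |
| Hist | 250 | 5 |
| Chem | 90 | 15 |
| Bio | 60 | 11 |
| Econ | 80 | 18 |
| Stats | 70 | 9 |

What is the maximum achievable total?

12270

Order the courses by expected points per hour: Calc 260 > Hist 250 > Anthro 170 > Chem 90 > Econ 80 > Stats 70 > Bio 60.
Calc: +18 to 18 (cap) ; 70 left.
Give Hist 5 to hit its cap of 5 ; 65 left.
Anthro: +14 to 14 (cap) ; 51 left.
Give Chem 15 to hit its cap of 15 ; 36 left.
Econ: +18 to 18 (cap) ; 18 left.
Stats: +9 to 9 (cap) ; 9 left.
Bio: +9 (room for 11) → 9. Pool exhausted.
Total = 170×14 + 260×18 + 250×5 + 90×15 + 60×9 + 80×18 + 70×9 = 12270.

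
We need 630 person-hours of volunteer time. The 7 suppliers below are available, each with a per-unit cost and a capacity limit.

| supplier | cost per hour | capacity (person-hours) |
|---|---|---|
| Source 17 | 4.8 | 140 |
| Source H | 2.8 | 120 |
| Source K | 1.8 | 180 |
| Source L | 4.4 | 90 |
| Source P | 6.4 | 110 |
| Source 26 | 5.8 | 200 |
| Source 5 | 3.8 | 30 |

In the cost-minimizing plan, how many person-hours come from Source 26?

70

Use suppliers in increasing cost order.
Source K at 1.8: take all 180 person-hours → 450 still needed.
Take 120 from Source H at 2.8 → need 330 more.
Take 30 from Source 5 at 3.8 → need 300 more.
Source L (4.4): use full 90 → 210 person-hours to go.
Source 17 at 4.8: take all 140 person-hours → 70 still needed.
Source 26 (5.8): take the remaining 70 → done.
Source P: unused.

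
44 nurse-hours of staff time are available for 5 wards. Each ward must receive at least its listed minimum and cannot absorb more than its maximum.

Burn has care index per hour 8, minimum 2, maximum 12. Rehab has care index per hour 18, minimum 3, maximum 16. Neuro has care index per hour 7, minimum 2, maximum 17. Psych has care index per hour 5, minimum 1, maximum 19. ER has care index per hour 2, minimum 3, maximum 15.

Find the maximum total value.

Meeting every minimum uses 2+3+2+1+3 = 11 nurse-hours, leaving 33.
Rank by care index per hour: Rehab 18 > Burn 8 > Neuro 7 > Psych 5 > ER 2.
Rehab: +13 to 16 (cap) ; 20 left.
Give Burn 10 more to hit its cap of 12 ; 10 left.
Only 10 left; Neuro takes them to reach 12.
Total = 8×12 + 18×16 + 7×12 + 5×1 + 2×3 = 479.

479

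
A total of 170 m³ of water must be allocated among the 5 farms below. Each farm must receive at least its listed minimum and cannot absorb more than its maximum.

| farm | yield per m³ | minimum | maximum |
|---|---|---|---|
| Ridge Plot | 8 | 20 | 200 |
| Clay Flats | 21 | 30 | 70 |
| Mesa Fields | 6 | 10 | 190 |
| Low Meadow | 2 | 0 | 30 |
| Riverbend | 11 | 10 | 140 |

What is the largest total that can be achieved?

Meeting every minimum uses 20+30+10+0+10 = 70 m³, leaving 100.
Highest yield per m³ first: Clay Flats 21 > Riverbend 11 > Ridge Plot 8 > Mesa Fields 6 > Low Meadow 2.
Give Clay Flats 40 more to hit its cap of 70 ; 60 left.
Only 60 left; Riverbend takes them to reach 70.
Total = 8×20 + 21×70 + 6×10 + 11×70 = 2460.

2460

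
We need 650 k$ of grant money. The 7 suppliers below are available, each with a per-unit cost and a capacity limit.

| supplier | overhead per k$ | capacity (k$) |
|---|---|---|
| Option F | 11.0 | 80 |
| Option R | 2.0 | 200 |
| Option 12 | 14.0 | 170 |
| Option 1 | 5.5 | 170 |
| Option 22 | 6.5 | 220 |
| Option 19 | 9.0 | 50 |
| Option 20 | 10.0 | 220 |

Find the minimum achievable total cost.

Fill from the cheapest supplier first.
Option R at 2.0: take all 200 k$ → 450 still needed.
Take 170 from Option 1 at 5.5 → need 280 more.
Option 22 (6.5): use full 220 → 60 k$ to go.
Option 19 (9.0): use full 50 → 10 k$ to go.
Take 10 from Option 20 at 10.0 to finish.
Option F, Option 12: unused.
Cost = 200×2.0 + 170×5.5 + 220×6.5 + 50×9.0 + 10×10.0 = 3315.

3315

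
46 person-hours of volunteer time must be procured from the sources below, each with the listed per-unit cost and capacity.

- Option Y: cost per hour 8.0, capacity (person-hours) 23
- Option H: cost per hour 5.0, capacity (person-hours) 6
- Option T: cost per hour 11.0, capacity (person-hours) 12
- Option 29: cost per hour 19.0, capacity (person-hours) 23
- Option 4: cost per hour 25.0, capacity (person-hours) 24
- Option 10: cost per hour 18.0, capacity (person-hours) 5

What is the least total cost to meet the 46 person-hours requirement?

Use sources in increasing cost order.
Take 6 from Option H at 5.0 — need 40 more.
Take 23 from Option Y at 8.0 — need 17 more.
Take 12 from Option T at 11.0 — need 5 more.
Option 10 (18.0): use full 5 — 0 person-hours to go.
Option 29, Option 4: unused.
Cost = 6×5.0 + 23×8.0 + 12×11.0 + 5×18.0 = 436.

436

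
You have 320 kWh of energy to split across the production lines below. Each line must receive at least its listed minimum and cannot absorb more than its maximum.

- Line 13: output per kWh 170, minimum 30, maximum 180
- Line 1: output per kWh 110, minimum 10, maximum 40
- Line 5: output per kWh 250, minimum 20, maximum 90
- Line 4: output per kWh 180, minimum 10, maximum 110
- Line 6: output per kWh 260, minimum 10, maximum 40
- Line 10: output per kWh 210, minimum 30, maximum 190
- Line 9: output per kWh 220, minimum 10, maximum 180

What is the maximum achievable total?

Meeting every minimum uses 30+10+20+10+10+30+10 = 120 kWh, leaving 200.
Order the production lines by output per kWh: Line 6 260 > Line 5 250 > Line 9 220 > Line 10 210 > Line 4 180 > Line 13 170 > Line 1 110.
Give Line 6 30 more to hit its cap of 40 — 170 left.
Line 5 takes 70 more to reach its cap of 90 — 100 left.
Line 9 has room for 170 more but only 100 remain, so it gets 110.
Total = 170×30 + 110×10 + 250×90 + 180×10 + 260×40 + 210×30 + 220×110 = 71400.

71400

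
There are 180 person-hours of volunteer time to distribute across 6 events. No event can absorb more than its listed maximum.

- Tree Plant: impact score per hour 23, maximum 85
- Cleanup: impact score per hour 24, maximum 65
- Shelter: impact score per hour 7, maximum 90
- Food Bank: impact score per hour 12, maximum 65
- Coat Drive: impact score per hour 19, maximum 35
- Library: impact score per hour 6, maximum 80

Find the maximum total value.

4085

Order the events by impact score per hour: Cleanup 24 > Tree Plant 23 > Coat Drive 19 > Food Bank 12 > Shelter 7 > Library 6.
Cleanup: +65 to 65 (cap) → 115 left.
Tree Plant takes 85 to reach its cap of 85 → 30 left.
Coat Drive has room for 35 but only 30 remain, so it gets 30.
Total = 23×85 + 24×65 + 19×30 = 4085.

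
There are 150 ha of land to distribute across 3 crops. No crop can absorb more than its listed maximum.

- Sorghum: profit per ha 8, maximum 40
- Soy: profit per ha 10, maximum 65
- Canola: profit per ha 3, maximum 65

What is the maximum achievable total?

1105

Order the crops by profit per ha: Soy 10 > Sorghum 8 > Canola 3.
Soy: +65 to 65 (cap) ; 85 left.
Give Sorghum 40 to hit its cap of 40 ; 45 left.
Canola: +45 (room for 65) → 45. Pool exhausted.
Total = 8×40 + 10×65 + 3×45 = 1105.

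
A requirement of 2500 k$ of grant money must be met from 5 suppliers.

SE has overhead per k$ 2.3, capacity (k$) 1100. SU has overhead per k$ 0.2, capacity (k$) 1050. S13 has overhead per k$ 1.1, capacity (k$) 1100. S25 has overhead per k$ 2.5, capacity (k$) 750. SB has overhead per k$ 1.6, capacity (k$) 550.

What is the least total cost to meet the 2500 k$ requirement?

1980

Use suppliers in increasing cost order.
SU at 0.2: take all 1050 k$ ; 1450 still needed.
S13 at 1.1: take all 1100 k$ ; 350 still needed.
SB at 1.6: take 350 of its 550 ; requirement met.
SE, S25: unused.
Cost = 1050×0.2 + 1100×1.1 + 350×1.6 = 1980.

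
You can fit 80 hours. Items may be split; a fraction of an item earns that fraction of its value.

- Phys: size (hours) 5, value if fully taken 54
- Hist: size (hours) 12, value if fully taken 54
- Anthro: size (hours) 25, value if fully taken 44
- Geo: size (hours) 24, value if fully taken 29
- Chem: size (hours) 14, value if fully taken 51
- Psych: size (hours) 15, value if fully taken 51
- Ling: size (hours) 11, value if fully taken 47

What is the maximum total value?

297.48

Rank by value-to-size ratio: Phys 54/5≈10.8, Hist 54/12≈4.5, Ling 47/11≈4.27, Chem 51/14≈3.64, Psych 51/15≈3.4, Anthro 44/25≈1.76, Geo 29/24≈1.21.
Phys: take in full, 5 hours for value 54 ; 75 left.
Take all of Hist (12 hours, value 54) ; 63 hours left.
All 11 hours of Ling fit (value 47) ; 52 remain.
Take all of Chem (14 hours, value 51) ; 38 hours left.
Take all of Psych (15 hours, value 51) ; 23 hours left.
23 hours left: a 23/25 share of Anthro gives 44×23/25 = 40.48.
Total value = 297.48.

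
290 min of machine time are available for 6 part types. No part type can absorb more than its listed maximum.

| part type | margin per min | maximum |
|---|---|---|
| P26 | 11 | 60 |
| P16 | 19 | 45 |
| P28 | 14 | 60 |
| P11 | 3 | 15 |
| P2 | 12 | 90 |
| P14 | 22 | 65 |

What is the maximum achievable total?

4535

Order the part types by margin per min: P14 22 > P16 19 > P28 14 > P2 12 > P26 11 > P11 3.
Give P14 65 to hit its cap of 65 → 225 left.
P16: +45 to 45 (cap) → 180 left.
Give P28 60 to hit its cap of 60 → 120 left.
P2 takes 90 to reach its cap of 90 → 30 left.
P26: +30 (room for 60) → 30. Pool exhausted.
Total = 11×30 + 19×45 + 14×60 + 12×90 + 22×65 = 4535.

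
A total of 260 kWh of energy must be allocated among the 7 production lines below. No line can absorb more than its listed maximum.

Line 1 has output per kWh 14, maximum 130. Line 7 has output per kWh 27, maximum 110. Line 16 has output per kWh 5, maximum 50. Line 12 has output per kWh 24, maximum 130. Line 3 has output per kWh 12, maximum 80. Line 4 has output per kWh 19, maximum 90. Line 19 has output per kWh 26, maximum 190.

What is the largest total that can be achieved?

Rank by output per kWh: Line 7 27 > Line 19 26 > Line 12 24 > Line 4 19 > Line 1 14 > Line 3 12 > Line 16 5.
Line 7 takes 110 to reach its cap of 110 → 150 left.
Line 19: +150 (room for 190) → 150. Pool exhausted.
Total = 27×110 + 26×150 = 6870.

6870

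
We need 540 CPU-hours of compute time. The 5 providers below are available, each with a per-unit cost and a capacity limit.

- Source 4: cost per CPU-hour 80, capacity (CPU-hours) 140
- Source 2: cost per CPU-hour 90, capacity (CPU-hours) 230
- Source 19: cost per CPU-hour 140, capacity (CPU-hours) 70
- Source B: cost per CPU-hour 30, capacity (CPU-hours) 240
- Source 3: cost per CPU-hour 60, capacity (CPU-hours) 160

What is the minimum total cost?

Fill from the cheapest provider first.
Source B at 30: take all 240 CPU-hours — 300 still needed.
Source 3 (60): use full 160 — 140 CPU-hours to go.
Source 4 (80): use full 140 — 0 CPU-hours to go.
Source 2, Source 19: unused.
Cost = 240×30 + 160×60 + 140×80 = 28000.

28000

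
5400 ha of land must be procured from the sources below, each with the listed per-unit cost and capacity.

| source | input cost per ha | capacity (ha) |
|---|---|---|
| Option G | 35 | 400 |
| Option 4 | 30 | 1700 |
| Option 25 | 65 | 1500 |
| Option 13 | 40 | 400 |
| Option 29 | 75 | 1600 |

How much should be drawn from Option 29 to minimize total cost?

Use sources in increasing cost order.
Option 4 at 30: take all 1700 ha — 3700 still needed.
Take 400 from Option G at 35 — need 3300 more.
Option 13 (40): use full 400 — 2900 ha to go.
Option 25 (65): use full 1500 — 1400 ha to go.
Option 29 (75): take the remaining 1400 — done.

1400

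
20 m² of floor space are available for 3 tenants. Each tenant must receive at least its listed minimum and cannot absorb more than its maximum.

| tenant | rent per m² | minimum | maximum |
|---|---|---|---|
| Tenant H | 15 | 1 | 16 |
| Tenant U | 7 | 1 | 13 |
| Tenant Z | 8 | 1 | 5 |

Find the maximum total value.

271

Meeting every minimum uses 1+1+1 = 3 m², leaving 17.
Highest rent per m² first: Tenant H 15 > Tenant Z 8 > Tenant U 7.
Tenant H takes 15 more to reach its cap of 16 ; 2 left.
Only 2 left; Tenant Z takes them to reach 3.
Total = 15×16 + 7×1 + 8×3 = 271.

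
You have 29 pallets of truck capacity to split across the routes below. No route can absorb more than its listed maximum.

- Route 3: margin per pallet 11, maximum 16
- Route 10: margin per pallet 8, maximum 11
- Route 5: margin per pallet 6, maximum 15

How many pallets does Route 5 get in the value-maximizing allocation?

Order the routes by margin per pallet: Route 3 11 > Route 10 8 > Route 5 6.
Route 3: +16 to 16 (cap) — 13 left.
Route 10 takes 11 to reach its cap of 11 — 2 left.
Only 2 left; Route 5 takes them to reach 2.

2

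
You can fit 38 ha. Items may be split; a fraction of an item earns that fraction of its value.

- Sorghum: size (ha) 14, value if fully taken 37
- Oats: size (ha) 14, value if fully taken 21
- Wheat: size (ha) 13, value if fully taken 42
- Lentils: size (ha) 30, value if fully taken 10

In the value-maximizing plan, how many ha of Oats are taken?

Rank by value-to-size ratio: Wheat 42/13≈3.23, Sorghum 37/14≈2.64, Oats 21/14≈1.5, Lentils 10/30≈0.333.
Wheat: take in full, 13 ha for value 42 → 25 left.
Take all of Sorghum (14 ha, value 37) → 11 ha left.
11 ha left: a 11/14 share of Oats gives 21×11/14 = 16.5.

11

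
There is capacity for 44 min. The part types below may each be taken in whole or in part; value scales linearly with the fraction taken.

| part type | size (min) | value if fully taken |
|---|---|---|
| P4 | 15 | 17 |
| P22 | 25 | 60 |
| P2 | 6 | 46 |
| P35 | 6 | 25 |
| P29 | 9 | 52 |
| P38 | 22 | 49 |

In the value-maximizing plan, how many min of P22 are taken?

Sort by value density: P2 46/6≈7.67, P29 52/9≈5.78, P35 25/6≈4.17, P22 60/25≈2.4, P38 49/22≈2.23, P4 17/15≈1.13.
Take all of P2 (6 min, value 46) ; 38 min left.
Take all of P29 (9 min, value 52) ; 29 min left.
All 6 min of P35 fit (value 25) ; 23 remain.
23 min left: a 23/25 share of P22 gives 60×23/25 = 55.2.

23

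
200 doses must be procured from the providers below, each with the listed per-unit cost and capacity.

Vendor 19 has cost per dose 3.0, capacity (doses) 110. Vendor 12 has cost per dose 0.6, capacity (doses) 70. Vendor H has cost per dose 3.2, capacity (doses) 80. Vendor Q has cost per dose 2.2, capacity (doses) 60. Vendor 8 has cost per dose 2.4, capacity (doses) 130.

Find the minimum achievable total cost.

Fill from the cheapest provider first.
Take 70 from Vendor 12 at 0.6 → need 130 more.
Vendor Q at 2.2: take all 60 doses → 70 still needed.
Vendor 8 (2.4): take the remaining 70 → done.
Vendor 19, Vendor H: unused.
Cost = 70×0.6 + 60×2.2 + 70×2.4 = 342.

342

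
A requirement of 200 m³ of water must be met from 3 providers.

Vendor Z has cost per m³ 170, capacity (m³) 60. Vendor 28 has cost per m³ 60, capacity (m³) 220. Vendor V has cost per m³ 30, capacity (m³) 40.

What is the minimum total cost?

Use providers in increasing cost order.
Vendor V (30): use full 40 ; 160 m³ to go.
Vendor 28 (60): take the remaining 160 ; done.
Vendor Z: unused.
Cost = 40×30 + 160×60 = 10800.

10800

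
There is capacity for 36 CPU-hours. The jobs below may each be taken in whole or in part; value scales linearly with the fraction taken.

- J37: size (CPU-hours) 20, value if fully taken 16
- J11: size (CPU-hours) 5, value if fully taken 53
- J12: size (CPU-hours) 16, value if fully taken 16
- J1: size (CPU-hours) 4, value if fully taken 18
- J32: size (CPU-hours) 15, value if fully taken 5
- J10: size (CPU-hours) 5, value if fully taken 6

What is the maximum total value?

97.8

Rank by value-to-size ratio: J11 53/5≈10.6, J1 18/4≈4.5, J10 6/5≈1.2, J12 16/16≈1, J37 16/20≈0.8, J32 5/15≈0.333.
J11: take in full, 5 CPU-hours for value 53 → 31 left.
Take all of J1 (4 CPU-hours, value 18) → 27 CPU-hours left.
J10: take in full, 5 CPU-hours for value 6 → 22 left.
J12: take in full, 16 CPU-hours for value 16 → 6 left.
Only 6 CPU-hours remain; take 6/20 of J37 for value 16×6/20 = 4.8.
Total value = 97.8.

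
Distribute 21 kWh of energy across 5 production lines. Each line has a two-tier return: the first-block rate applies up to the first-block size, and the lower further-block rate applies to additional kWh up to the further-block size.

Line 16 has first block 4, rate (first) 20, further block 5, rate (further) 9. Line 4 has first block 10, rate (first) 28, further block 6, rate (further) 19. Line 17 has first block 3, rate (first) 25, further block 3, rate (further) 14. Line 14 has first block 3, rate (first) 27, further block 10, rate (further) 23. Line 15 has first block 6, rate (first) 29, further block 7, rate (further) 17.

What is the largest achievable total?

Order all 10 blocks by rate: Line 15/T1 29 > Line 4/T1 28 > Line 14/T1 27 > Line 17/T1 25 > Line 14/T2 23 > Line 16/T1 20 > Line 4/T2 19 > Line 15/T2 17 > Line 17/T2 14 > Line 16/T2 9.
Line 15/T1 (29): +6 → 15 left.
Fill Line 4 T1 block (10 at 28) → 5 left.
Line 14/T1 (27): +3 → 2 left.
2 remain; put them into Line 17 T1 at 25.
Total = 29×6 + 28×10 + 27×3 + 25×2 = 585.

585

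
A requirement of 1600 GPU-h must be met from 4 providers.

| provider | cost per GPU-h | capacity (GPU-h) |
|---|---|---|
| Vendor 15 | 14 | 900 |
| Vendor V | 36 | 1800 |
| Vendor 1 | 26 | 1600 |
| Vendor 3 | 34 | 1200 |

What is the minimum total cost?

30800

Cheapest first:
Take 900 from Vendor 15 at 14 — need 700 more.
Take 700 from Vendor 1 at 26 to finish.
Vendor 3, Vendor V: unused.
Cost = 900×14 + 700×26 = 30800.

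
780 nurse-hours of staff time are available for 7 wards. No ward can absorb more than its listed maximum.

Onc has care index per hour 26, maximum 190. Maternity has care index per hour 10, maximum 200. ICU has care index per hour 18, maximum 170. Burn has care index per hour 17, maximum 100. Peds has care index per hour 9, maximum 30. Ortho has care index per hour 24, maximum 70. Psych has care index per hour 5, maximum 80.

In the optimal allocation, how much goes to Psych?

20

Rank by care index per hour: Onc 26 > Ortho 24 > ICU 18 > Burn 17 > Maternity 10 > Peds 9 > Psych 5.
Onc: +190 to 190 (cap) ; 590 left.
Ortho takes 70 to reach its cap of 70 ; 520 left.
ICU: +170 to 170 (cap) ; 350 left.
Burn: +100 to 100 (cap) ; 250 left.
Give Maternity 200 to hit its cap of 200 ; 50 left.
Peds: +30 to 30 (cap) ; 20 left.
Psych has room for 80 but only 20 remain, so it gets 20.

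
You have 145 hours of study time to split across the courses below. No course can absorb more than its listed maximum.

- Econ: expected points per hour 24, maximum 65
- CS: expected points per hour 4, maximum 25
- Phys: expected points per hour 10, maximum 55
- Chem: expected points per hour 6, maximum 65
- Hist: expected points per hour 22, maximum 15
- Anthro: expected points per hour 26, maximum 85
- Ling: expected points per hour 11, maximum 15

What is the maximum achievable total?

3650

Order the courses by expected points per hour: Anthro 26 > Econ 24 > Hist 22 > Ling 11 > Phys 10 > Chem 6 > CS 4.
Anthro takes 85 to reach its cap of 85 → 60 left.
Only 60 left; Econ takes them to reach 60.
Total = 24×60 + 26×85 = 3650.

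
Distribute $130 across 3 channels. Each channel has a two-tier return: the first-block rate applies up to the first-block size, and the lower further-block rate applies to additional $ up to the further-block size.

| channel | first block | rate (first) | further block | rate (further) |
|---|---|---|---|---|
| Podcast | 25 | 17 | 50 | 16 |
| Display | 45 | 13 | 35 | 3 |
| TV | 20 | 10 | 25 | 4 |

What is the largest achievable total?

Rank every tier by rate: Podcast/tier1 17 > Podcast/tier2 16 > Display/tier1 13 > TV/tier1 10 > TV/tier2 4 > Display/tier2 3.
Podcast/tier1 (17): +25 → 105 left.
Podcast tier2 at 16: fill all 50 → 55 left.
Display tier1 at 13: fill all 45 → 10 left.
10 remain; put them into TV tier1 at 10.
Total = 17×25 + 16×50 + 13×45 + 10×10 = 1910.

1910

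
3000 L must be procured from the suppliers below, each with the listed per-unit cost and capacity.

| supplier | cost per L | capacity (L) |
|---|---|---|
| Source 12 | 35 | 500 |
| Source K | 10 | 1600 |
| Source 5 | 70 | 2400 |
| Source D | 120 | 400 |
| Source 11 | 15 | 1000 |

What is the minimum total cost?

45000

Fill from the cheapest supplier first.
Take 1600 from Source K at 10 ; need 1400 more.
Source 11 (15): use full 1000 ; 400 L to go.
Take 400 from Source 12 at 35 to finish.
Source 5, Source D: unused.
Cost = 1600×10 + 1000×15 + 400×35 = 45000.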